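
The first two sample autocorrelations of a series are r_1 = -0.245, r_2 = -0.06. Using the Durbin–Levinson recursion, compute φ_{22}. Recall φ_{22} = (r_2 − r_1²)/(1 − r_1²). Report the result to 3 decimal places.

φ_{22} = (r_2 − r_1²) / (1 − r_1²)
r_1² = (-0.245)² = 0.060025
Numerator = -0.06 − 0.0600 = -0.1200; denominator = 1 − 0.0600 = 0.9400
φ_{22} = -0.1200 / 0.9400 = -0.128

-0.128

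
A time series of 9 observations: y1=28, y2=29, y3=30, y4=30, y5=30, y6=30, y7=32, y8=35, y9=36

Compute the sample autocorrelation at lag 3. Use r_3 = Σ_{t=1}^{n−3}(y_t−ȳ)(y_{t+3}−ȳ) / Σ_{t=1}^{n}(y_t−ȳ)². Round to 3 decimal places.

-0.063

Mean ȳ = (28 + 29 + 30 + 30 + 30 + 30 + 32 + 35 + 36)/9 = 31.1111
Numerator Σ_{t=1}^{6}(y_t−ȳ)(y_{t+3}−ȳ) = -3.7037
Denominator Σ(y_t−ȳ)² = 58.8889
r_3 = -3.7037 / 58.8889 = -0.063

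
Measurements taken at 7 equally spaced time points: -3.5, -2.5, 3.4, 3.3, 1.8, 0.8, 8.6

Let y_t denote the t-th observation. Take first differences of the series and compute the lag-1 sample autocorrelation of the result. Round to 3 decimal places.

First differences Δy: 1.0, 5.9, -0.1, -1.5, -1.0, 7.8
Mean of differences = 2.0167
Numerator Σ(Δy_t−Δȳ)(Δy_{t+1}−Δȳ) = -11.5619
Denominator Σ(Δy_t−Δȳ)² = 75.5083
r_1(Δy) = -11.5619 / 75.5083 = -0.153

-0.153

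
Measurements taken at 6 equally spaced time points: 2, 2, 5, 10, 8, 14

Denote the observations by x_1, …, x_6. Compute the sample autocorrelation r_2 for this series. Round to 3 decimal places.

0.125

Mean x̄ = (2 + 2 + 5 + 10 + 8 + 14)/6 = 6.8333
Deviations from mean: -4.8333, -4.8333, -1.8333, 3.1667, 1.1667, 7.1667
Σ(x_t−x̄)(x_{t+2}−x̄) = (8.8611) + (-15.3056) + (-2.1389) + (22.6944) = 14.1111
Denominator Σ(x_t−x̄)² = 112.8333
r_2 = 14.1111 / 112.8333 = 0.125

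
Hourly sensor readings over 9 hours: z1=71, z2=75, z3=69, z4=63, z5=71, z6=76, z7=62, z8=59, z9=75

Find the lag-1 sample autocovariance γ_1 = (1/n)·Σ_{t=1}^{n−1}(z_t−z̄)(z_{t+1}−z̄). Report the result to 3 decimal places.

-2.778

Mean z̄ = (71 + 75 + 69 + 63 + 71 + 76 + 62 + 59 + 75)/9 = 69.0000
Σ_{t=1}^{8}(z_t−z̄)(z_{t+1}−z̄) = -25.0000
γ_1 = -25.0000 / 9 = -2.778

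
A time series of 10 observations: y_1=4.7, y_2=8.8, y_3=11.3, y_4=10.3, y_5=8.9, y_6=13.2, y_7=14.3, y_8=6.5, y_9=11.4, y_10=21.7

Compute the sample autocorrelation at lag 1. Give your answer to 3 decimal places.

Mean ȳ = (4.7 + 8.8 + 11.3 + 10.3 + 8.9 + 13.2 + 14.3 + 6.5 + 11.4 + 21.7)/10 = 11.1100
Numerator Σ_{t=1}^{9}(y_t−ȳ)(y_{t+1}−ȳ) = 5.0809
Denominator Σ(y_t−ȳ)² = 200.0290
r_1 = 5.0809 / 200.0290 = 0.025

0.025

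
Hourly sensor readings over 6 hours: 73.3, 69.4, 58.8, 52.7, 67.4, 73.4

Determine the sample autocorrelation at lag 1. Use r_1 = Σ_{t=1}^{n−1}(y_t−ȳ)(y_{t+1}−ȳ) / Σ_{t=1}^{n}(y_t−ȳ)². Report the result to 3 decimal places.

Mean ȳ = (73.3 + 69.4 + 58.8 + 52.7 + 67.4 + 73.4)/6 = 65.8333
Deviations from mean: 7.4667, 3.5667, -7.0333, -13.1333, 1.5667, 7.5667
Numerator Σ_{t=1}^{5}(y_t−ȳ)(y_{t+1}−ȳ) = 85.1956
Denominator Σ(y_t−ȳ)² = 350.1333
r_1 = 85.1956 / 350.1333 = 0.243

0.243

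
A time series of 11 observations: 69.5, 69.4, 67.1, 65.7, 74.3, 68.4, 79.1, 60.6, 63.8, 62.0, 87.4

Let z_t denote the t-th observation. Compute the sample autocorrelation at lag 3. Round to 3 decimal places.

-0.484

Mean z̄ = (69.5 + 69.4 + 67.1 + 65.7 + 74.3 + 68.4 + 79.1 + 60.6 + 63.8 + 62.0 + 87.4)/11 = 69.7545
Numerator Σ_{t=1}^{8}(z_t−z̄)(z_{t+3}−z̄) = -302.4271
Denominator Σ(z_t−z̄)² = 624.2673
r_3 = -302.4271 / 624.2673 = -0.484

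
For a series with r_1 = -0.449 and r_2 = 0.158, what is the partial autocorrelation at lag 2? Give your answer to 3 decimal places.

φ_{22} = (r_2 − r_1²) / (1 − r_1²)
r_1² = (-0.449)² = 0.201601
Numerator = 0.158 − 0.2016 = -0.0436; denominator = 1 − 0.2016 = 0.7984
φ_{22} = -0.0436 / 0.7984 = -0.055

-0.055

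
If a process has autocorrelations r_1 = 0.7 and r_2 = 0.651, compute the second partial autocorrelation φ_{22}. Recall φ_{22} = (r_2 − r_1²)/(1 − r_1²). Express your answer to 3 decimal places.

φ_{22} = (r_2 − r_1²) / (1 − r_1²)
r_1² = (0.7)² = 0.49
Numerator = 0.651 − 0.4900 = 0.1610; denominator = 1 − 0.4900 = 0.5100
φ_{22} = 0.1610 / 0.5100 = 0.316

0.316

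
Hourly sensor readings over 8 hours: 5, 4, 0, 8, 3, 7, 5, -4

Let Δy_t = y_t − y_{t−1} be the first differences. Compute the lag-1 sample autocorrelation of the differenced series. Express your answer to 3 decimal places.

-0.401

First differences Δy: -1, -4, 8, -5, 4, -2, -9
Mean of differences = -1.2857
Numerator Σ(Δy_t−Δȳ)(Δy_{t+1}−Δȳ) = -78.3673
Denominator Σ(Δy_t−Δȳ)² = 195.4286
r_1(Δy) = -78.3673 / 195.4286 = -0.401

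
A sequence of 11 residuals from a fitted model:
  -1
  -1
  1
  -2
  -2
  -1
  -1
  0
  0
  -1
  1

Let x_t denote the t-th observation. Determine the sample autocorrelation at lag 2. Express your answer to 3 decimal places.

Mean x̄ = (-1 − 1 + 1 − 2 − 2 − 1 − 1 + 0 + 0 − 1 + 1)/11 = -0.6364
Numerator Σ_{t=1}^{9}(x_t−x̄)(x_{t+2}−x̄) = -0.9917
Denominator Σ(x_t−x̄)² = 10.5455
r_2 = -0.9917 / 10.5455 = -0.094

-0.094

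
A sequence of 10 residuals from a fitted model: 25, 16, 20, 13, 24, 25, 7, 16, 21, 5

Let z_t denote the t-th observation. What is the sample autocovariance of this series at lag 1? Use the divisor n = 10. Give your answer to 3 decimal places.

Mean z̄ = (25 + 16 + 20 + 13 + 24 + 25 + 7 + 16 + 21 + 5)/10 = 17.2000
Σ_{t=1}^{9}(z_t−z̄)(z_{t+1}−z̄) = -118.2400
γ_1 = -118.2400 / 10 = -11.824

-11.824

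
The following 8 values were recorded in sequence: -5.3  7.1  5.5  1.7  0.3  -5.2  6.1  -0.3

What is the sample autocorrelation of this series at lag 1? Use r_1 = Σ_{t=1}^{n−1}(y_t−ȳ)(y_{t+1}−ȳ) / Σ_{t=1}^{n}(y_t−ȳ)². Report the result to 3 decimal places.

Mean ȳ = (-5.3 + 7.1 + 5.5 + 1.7 + 0.3 − 5.2 + 6.1 − 0.3)/8 = 1.2375
Deviations from mean: -6.5375, 5.8625, 4.2625, 0.4625, -0.9375, -6.4375, 4.8625, -1.5375
Σ(y_t−ȳ)(y_{t+1}−ȳ) = (-38.3261) + (24.9889) + (1.9714) + (-0.4336) + (6.0352) + (-31.3023) + (-7.4761) = -44.5427
Denominator Σ(y_t−ȳ)² = 163.8188
r_1 = -44.5427 / 163.8188 = -0.272

-0.272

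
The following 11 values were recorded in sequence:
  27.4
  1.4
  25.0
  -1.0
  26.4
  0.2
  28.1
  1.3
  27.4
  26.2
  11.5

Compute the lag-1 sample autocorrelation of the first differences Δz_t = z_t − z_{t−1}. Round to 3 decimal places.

First differences Δz: -26.0, 23.6, -26.0, 27.4, -26.2, 27.9, -26.8, 26.1, -1.2, -14.7
Mean of differences = -1.5900
Numerator Σ(Δz_t−Δz̄)(Δz_{t+1}−Δz̄) = -4812.4361
Denominator Σ(Δz_t−Δz̄)² = 5716.2690
r_1(Δz) = -4812.4361 / 5716.2690 = -0.842

-0.842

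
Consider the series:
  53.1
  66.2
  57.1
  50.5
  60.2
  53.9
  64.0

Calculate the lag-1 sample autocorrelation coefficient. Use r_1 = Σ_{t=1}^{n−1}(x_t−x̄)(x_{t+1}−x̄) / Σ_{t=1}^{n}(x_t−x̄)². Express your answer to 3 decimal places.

Mean x̄ = (53.1 + 66.2 + 57.1 + 50.5 + 60.2 + 53.9 + 64.0)/7 = 57.8571
Σ(x_t−x̄)(x_{t+1}−x̄) = (-39.6882) + (-6.3167) + (5.5704) + (-17.2367) + (-9.2710) + (-24.3082) = -91.2504
Denominator Σ(x_t−x̄)² = 205.8171
r_1 = -91.2504 / 205.8171 = -0.443

-0.443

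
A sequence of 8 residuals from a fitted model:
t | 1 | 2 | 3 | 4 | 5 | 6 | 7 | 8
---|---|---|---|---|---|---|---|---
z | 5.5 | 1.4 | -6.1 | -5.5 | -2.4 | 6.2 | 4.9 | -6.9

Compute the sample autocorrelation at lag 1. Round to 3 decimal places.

Mean z̄ = (5.5 + 1.4 − 6.1 − 5.5 − 2.4 + 6.2 + 4.9 − 6.9)/8 = -0.3625
Deviations from mean: 5.8625, 1.7625, -5.7375, -5.1375, -2.0375, 6.5625, 5.2625, -6.5375
Numerator Σ_{t=1}^{7}(z_t−z̄)(z_{t+1}−z̄) = 26.9248
Denominator Σ(z_t−z̄)² = 214.4388
r_1 = 26.9248 / 214.4388 = 0.126

0.126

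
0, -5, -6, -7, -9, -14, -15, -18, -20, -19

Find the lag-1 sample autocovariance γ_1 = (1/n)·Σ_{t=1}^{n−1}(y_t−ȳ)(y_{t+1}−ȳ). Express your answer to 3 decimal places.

29.111

Mean ȳ = (0 − 5 − 6 − 7 − 9 − 14 − 15 − 18 − 20 − 19)/10 = -11.3000
Σ_{t=1}^{9}(y_t−ȳ)(y_{t+1}−ȳ) = 291.1100
γ_1 = 291.1100 / 10 = 29.111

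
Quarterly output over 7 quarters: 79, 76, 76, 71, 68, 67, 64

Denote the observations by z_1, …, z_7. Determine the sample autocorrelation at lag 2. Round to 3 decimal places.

Mean z̄ = (79 + 76 + 76 + 71 + 68 + 67 + 64)/7 = 71.5714
Σ(z_t−z̄)(z_{t+2}−z̄) = (32.8980) + (-2.5306) + (-15.8163) + (2.6122) + (27.0408) = 44.2041
Denominator Σ(z_t−z̄)² = 185.7143
r_2 = 44.2041 / 185.7143 = 0.238

0.238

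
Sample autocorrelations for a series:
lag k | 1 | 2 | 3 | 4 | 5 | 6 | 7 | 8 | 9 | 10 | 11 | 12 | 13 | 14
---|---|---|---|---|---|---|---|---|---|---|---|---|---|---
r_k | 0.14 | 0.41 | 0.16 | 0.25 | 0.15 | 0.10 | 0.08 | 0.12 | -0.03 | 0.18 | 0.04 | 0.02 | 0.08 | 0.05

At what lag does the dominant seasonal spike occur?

2

The largest autocorrelation is r_2 = 0.41, with weaker echoes at lags 4 (0.25) and 10 (0.18); the remaining lags stay at or below 0.16.
The dominant spike at lag 2 indicates a seasonal period of 2.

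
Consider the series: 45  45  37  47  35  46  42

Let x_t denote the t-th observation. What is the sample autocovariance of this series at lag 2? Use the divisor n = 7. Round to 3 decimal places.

Mean x̄ = (45 + 45 + 37 + 47 + 35 + 46 + 42)/7 = 42.4286
Deviations: 2.5714, 2.5714, -5.4286, 4.5714, -7.4286, 3.5714, -0.4286
Σ_{t=1}^{5}(x_t−x̄)(x_{t+2}−x̄) = 57.6327
γ_2 = 57.6327 / 7 = 8.233

8.233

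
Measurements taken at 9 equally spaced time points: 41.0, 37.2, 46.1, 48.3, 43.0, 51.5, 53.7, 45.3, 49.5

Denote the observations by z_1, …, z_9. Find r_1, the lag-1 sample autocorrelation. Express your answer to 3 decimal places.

Mean z̄ = (41.0 + 37.2 + 46.1 + 48.3 + 43.0 + 51.5 + 53.7 + 45.3 + 49.5)/9 = 46.1778
Numerator Σ_{t=1}^{8}(z_t−z̄)(z_{t+1}−z̄) = 53.8773
Denominator Σ(z_t−z̄)² = 218.7356
r_1 = 53.8773 / 218.7356 = 0.246

0.246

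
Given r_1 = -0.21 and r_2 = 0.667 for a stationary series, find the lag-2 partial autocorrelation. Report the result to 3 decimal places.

φ_{22} = (r_2 − r_1²) / (1 − r_1²)
r_1² = (-0.21)² = 0.0441
Numerator = 0.667 − 0.0441 = 0.6229; denominator = 1 − 0.0441 = 0.9559
φ_{22} = 0.6229 / 0.9559 = 0.652

0.652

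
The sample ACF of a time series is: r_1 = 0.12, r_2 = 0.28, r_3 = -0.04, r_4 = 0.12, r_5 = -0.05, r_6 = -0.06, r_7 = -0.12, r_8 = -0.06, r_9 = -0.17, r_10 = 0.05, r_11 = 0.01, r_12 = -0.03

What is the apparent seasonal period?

The largest autocorrelation is r_2 = 0.28; the remaining lags stay at or below 0.12.
The dominant spike at lag 2 indicates a seasonal period of 2.

2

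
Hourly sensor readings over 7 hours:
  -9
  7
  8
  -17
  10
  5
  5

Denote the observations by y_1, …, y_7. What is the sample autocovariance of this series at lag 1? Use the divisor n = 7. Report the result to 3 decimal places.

Mean ȳ = (-9 + 7 + 8 − 17 + 10 + 5 + 5)/7 = 1.2857
Deviations: -10.2857, 5.7143, 6.7143, -18.2857, 8.7143, 3.7143, 3.7143
Σ_{t=1}^{6}(y_t−ȳ)(y_{t+1}−ȳ) = -256.3673
γ_1 = -256.3673 / 7 = -36.624

-36.624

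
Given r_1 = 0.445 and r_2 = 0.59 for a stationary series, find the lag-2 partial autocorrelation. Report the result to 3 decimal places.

φ_{22} = (r_2 − r_1²) / (1 − r_1²)
r_1² = (0.445)² = 0.198025
Numerator = 0.59 − 0.1980 = 0.3920; denominator = 1 − 0.1980 = 0.8020
φ_{22} = 0.3920 / 0.8020 = 0.489

0.489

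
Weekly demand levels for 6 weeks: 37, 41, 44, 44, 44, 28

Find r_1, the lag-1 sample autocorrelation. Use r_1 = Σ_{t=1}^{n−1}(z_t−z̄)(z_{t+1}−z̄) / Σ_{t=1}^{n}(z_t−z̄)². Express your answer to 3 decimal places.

Mean z̄ = (37 + 41 + 44 + 44 + 44 + 28)/6 = 39.6667
Deviations from mean: -2.6667, 1.3333, 4.3333, 4.3333, 4.3333, -11.6667
Numerator Σ_{t=1}^{5}(z_t−z̄)(z_{t+1}−z̄) = -10.7778
Denominator Σ(z_t−z̄)² = 201.3333
r_1 = -10.7778 / 201.3333 = -0.054

-0.054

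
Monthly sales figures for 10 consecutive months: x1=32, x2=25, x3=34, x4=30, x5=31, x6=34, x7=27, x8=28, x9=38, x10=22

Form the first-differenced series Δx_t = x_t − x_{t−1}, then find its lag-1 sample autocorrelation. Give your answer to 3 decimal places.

First differences Δx: -7, 9, -4, 1, 3, -7, 1, 10, -16
Mean of differences = -1.1111
Numerator Σ(Δx_t−Δx̄)(Δx_{t+1}−Δx̄) = -264.7901
Denominator Σ(Δx_t−Δx̄)² = 550.8889
r_1(Δx) = -264.7901 / 550.8889 = -0.481

-0.481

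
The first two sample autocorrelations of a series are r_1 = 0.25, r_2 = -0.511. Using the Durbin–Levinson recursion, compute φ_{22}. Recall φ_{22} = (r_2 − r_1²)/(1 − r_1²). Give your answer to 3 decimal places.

φ_{22} = (r_2 − r_1²) / (1 − r_1²)
r_1² = (0.25)² = 0.0625
Numerator = -0.511 − 0.0625 = -0.5735; denominator = 1 − 0.0625 = 0.9375
φ_{22} = -0.5735 / 0.9375 = -0.612

-0.612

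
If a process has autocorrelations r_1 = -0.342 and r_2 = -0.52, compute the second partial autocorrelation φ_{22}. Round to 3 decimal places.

-0.721

φ_{22} = (r_2 − r_1²) / (1 − r_1²)
r_1² = (-0.342)² = 0.116964
Numerator = -0.52 − 0.1170 = -0.6370; denominator = 1 − 0.1170 = 0.8830
φ_{22} = -0.6370 / 0.8830 = -0.721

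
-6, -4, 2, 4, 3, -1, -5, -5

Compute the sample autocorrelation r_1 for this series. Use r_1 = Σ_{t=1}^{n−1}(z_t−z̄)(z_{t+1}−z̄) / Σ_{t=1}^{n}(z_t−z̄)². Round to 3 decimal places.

0.520

Mean z̄ = (-6 − 4 + 2 + 4 + 3 − 1 − 5 − 5)/8 = -1.5000
Deviations from mean: -4.5000, -2.5000, 3.5000, 5.5000, 4.5000, 0.5000, -3.5000, -3.5000
Σ(z_t−z̄)(z_{t+1}−z̄) = (11.2500) + (-8.7500) + (19.2500) + (24.7500) + (2.2500) + (-1.7500) + (12.2500) = 59.2500
Denominator Σ(z_t−z̄)² = 114.0000
r_1 = 59.2500 / 114.0000 = 0.520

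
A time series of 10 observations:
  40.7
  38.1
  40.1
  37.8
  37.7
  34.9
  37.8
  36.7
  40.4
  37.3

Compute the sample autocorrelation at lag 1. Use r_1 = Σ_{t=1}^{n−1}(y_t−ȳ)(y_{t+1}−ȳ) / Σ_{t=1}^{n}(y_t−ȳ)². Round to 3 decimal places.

Mean ȳ = (40.7 + 38.1 + 40.1 + 37.8 + 37.7 + 34.9 + 37.8 + 36.7 + 40.4 + 37.3)/10 = 38.1500
Numerator Σ_{t=1}^{9}(y_t−ȳ)(y_{t+1}−ȳ) = -2.8175
Denominator Σ(y_t−ȳ)² = 29.2050
r_1 = -2.8175 / 29.2050 = -0.096

-0.096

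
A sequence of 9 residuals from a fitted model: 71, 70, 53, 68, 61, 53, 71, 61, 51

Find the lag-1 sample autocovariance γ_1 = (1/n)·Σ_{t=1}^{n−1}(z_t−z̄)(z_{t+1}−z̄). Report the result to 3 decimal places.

Mean z̄ = (71 + 70 + 53 + 68 + 61 + 53 + 71 + 61 + 51)/9 = 62.1111
Σ_{t=1}^{8}(z_t−z̄)(z_{t+1}−z̄) = -130.3457
γ_1 = -130.3457 / 9 = -14.483

-14.483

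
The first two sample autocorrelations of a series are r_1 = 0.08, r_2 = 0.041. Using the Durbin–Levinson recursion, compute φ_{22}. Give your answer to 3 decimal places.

0.035

φ_{22} = (r_2 − r_1²) / (1 − r_1²)
r_1² = (0.08)² = 0.0064
Numerator = 0.041 − 0.0064 = 0.0346; denominator = 1 − 0.0064 = 0.9936
φ_{22} = 0.0346 / 0.9936 = 0.035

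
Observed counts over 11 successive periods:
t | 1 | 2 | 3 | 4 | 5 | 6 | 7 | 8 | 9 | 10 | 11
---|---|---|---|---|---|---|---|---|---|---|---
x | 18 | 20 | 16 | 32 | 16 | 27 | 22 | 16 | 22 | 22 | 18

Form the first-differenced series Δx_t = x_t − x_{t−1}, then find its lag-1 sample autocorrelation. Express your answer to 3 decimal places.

First differences Δx: 2, -4, 16, -16, 11, -5, -6, 6, 0, -4
Mean of differences = 0.0000
Numerator Σ(Δx_t−Δx̄)(Δx_{t+1}−Δx̄) = -565.0000
Denominator Σ(Δx_t−Δx̄)² = 766.0000
r_1(Δx) = -565.0000 / 766.0000 = -0.738

-0.738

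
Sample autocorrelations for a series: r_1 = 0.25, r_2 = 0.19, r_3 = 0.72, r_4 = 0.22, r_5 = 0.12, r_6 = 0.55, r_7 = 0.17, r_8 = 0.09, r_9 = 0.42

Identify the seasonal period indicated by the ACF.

The largest autocorrelation is r_3 = 0.72, with weaker echoes at lags 6 (0.55) and 9 (0.42); the remaining lags stay at or below 0.25. The elevated value at lag 1 (0.25), dropping to 0.19 at lag 2, reflects decaying short-term dependence rather than seasonality.
The dominant spike at lag 3 indicates a seasonal period of 3.

3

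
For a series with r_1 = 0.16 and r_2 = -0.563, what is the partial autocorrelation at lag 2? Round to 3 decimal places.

-0.604

φ_{22} = (r_2 − r_1²) / (1 − r_1²)
r_1² = (0.16)² = 0.0256
Numerator = -0.563 − 0.0256 = -0.5886; denominator = 1 − 0.0256 = 0.9744
φ_{22} = -0.5886 / 0.9744 = -0.604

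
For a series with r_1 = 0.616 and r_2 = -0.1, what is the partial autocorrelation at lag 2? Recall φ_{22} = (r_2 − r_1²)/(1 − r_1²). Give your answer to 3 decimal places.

φ_{22} = (r_2 − r_1²) / (1 − r_1²)
r_1² = (0.616)² = 0.379456
Numerator = -0.1 − 0.3795 = -0.4795; denominator = 1 − 0.3795 = 0.6205
φ_{22} = -0.4795 / 0.6205 = -0.773

-0.773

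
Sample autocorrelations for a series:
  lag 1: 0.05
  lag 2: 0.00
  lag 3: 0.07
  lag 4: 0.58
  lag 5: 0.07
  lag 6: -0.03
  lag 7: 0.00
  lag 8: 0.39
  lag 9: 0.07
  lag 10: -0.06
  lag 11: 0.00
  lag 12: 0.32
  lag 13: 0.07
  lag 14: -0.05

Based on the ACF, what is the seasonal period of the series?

The largest autocorrelation is r_4 = 0.58, with weaker echoes at lags 8 (0.39) and 12 (0.32); the remaining lags stay at or below 0.07.
The dominant spike at lag 4 indicates a seasonal period of 4.

4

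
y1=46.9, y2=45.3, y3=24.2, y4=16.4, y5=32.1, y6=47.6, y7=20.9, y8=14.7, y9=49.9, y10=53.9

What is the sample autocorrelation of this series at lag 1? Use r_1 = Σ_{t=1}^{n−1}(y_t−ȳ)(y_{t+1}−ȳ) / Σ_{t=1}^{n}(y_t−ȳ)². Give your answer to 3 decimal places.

Mean ȳ = (46.9 + 45.3 + 24.2 + 16.4 + 32.1 + 47.6 + 20.9 + 14.7 + 49.9 + 53.9)/10 = 35.1900
Numerator Σ_{t=1}^{9}(y_t−ȳ)(y_{t+1}−ȳ) = 322.7749
Denominator Σ(y_t−ȳ)² = 2067.2290
r_1 = 322.7749 / 2067.2290 = 0.156

0.156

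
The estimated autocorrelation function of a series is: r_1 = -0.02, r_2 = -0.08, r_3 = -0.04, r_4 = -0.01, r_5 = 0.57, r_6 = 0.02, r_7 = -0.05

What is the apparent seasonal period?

The largest autocorrelation is r_5 = 0.57; the remaining lags stay at or below 0.02.
The dominant spike at lag 5 indicates a seasonal period of 5.

5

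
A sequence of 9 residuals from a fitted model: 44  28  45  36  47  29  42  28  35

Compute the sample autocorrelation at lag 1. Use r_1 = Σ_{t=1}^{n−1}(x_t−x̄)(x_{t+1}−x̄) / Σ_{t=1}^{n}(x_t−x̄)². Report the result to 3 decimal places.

Mean x̄ = (44 + 28 + 45 + 36 + 47 + 29 + 42 + 28 + 35)/9 = 37.1111
Numerator Σ_{t=1}^{8}(x_t−x̄)(x_{t+1}−x̄) = -299.5679
Denominator Σ(x_t−x̄)² = 468.8889
r_1 = -299.5679 / 468.8889 = -0.639

-0.639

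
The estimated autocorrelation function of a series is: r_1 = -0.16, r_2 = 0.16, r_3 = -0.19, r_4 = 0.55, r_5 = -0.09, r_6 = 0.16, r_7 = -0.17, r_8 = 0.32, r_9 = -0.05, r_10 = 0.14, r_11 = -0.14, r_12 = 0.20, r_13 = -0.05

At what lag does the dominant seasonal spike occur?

The largest autocorrelation is r_4 = 0.55, with weaker echoes at lags 8 (0.32) and 12 (0.20); the remaining lags stay at or below 0.16.
The dominant spike at lag 4 indicates a seasonal period of 4.

4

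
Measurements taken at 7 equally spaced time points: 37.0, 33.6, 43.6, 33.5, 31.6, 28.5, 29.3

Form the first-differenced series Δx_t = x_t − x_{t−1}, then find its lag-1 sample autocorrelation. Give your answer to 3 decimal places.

First differences Δx: -3.4, 10.0, -10.1, -1.9, -3.1, 0.8
Mean of differences = -1.2833
Numerator Σ(Δx_t−Δx̄)(Δx_{t+1}−Δx̄) = -120.5919
Denominator Σ(Δx_t−Δx̄)² = 217.5483
r_1(Δx) = -120.5919 / 217.5483 = -0.554

-0.554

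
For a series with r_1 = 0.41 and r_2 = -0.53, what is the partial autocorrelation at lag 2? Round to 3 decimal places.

φ_{22} = (r_2 − r_1²) / (1 − r_1²)
r_1² = (0.41)² = 0.1681
Numerator = -0.53 − 0.1681 = -0.6981; denominator = 1 − 0.1681 = 0.8319
φ_{22} = -0.6981 / 0.8319 = -0.839

-0.839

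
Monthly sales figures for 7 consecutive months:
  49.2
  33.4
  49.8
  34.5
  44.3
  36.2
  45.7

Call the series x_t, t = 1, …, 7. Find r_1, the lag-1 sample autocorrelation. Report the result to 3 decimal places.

Mean x̄ = (49.2 + 33.4 + 49.8 + 34.5 + 44.3 + 36.2 + 45.7)/7 = 41.8714
Deviations from mean: 7.3286, -8.4714, 7.9286, -7.3714, 2.4286, -5.6714, 3.8286
Σ(x_t−x̄)(x_{t+1}−x̄) = (-62.0835) + (-67.1663) + (-58.4449) + (-17.9020) + (-13.7735) + (-21.7135) = -241.0837
Denominator Σ(x_t−x̄)² = 295.3943
r_1 = -241.0837 / 295.3943 = -0.816

-0.816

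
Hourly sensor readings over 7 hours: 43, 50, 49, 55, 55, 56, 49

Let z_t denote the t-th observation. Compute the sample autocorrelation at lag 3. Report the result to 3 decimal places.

Mean z̄ = (43 + 50 + 49 + 55 + 55 + 56 + 49)/7 = 51.0000
Σ(z_t−z̄)(z_{t+3}−z̄) = (-32.0000) + (-4.0000) + (-10.0000) + (-8.0000) = -54.0000
Denominator Σ(z_t−z̄)² = 130.0000
r_3 = -54.0000 / 130.0000 = -0.415

-0.415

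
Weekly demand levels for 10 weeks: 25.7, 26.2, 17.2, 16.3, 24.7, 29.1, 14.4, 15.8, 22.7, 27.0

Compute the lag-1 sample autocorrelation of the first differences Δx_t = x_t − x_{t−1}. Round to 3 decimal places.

First differences Δx: 0.5, -9.0, -0.9, 8.4, 4.4, -14.7, 1.4, 6.9, 4.3
Mean of differences = 0.1444
Numerator Σ(Δx_t−Δx̄)(Δx_{t+1}−Δx̄) = -12.4453
Denominator Σ(Δx_t−Δx̄)² = 455.9422
r_1(Δx) = -12.4453 / 455.9422 = -0.027

-0.027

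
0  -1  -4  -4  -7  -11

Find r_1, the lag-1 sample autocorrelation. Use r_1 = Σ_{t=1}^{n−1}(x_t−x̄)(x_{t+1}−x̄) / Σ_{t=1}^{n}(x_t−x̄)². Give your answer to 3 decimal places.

0.402

Mean x̄ = (0 − 1 − 4 − 4 − 7 − 11)/6 = -4.5000
Deviations from mean: 4.5000, 3.5000, 0.5000, 0.5000, -2.5000, -6.5000
Σ(x_t−x̄)(x_{t+1}−x̄) = (15.7500) + (1.7500) + (0.2500) + (-1.2500) + (16.2500) = 32.7500
Denominator Σ(x_t−x̄)² = 81.5000
r_1 = 32.7500 / 81.5000 = 0.402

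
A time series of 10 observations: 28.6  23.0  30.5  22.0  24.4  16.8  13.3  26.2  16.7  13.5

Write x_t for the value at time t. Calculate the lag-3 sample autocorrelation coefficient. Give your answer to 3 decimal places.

Mean x̄ = (28.6 + 23.0 + 30.5 + 22.0 + 24.4 + 16.8 + 13.3 + 26.2 + 16.7 + 13.5)/10 = 21.5000
Numerator Σ_{t=1}^{7}(x_t−x̄)(x_{t+3}−x̄) = 63.2900
Denominator Σ(x_t−x̄)² = 340.7800
r_3 = 63.2900 / 340.7800 = 0.186

0.186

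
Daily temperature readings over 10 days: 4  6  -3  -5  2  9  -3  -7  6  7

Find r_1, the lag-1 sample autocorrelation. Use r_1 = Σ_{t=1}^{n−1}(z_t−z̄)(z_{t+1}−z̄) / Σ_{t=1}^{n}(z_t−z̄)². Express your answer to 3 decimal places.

Mean z̄ = (4 + 6 − 3 − 5 + 2 + 9 − 3 − 7 + 6 + 7)/10 = 1.6000
Numerator Σ_{t=1}^{9}(z_t−z̄)(z_{t+1}−z̄) = 12.4400
Denominator Σ(z_t−z̄)² = 288.4000
r_1 = 12.4400 / 288.4000 = 0.043

0.043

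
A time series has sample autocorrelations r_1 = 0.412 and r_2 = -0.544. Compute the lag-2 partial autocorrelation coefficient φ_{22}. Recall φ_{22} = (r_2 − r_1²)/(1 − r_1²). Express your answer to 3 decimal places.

-0.860

φ_{22} = (r_2 − r_1²) / (1 − r_1²)
r_1² = (0.412)² = 0.169744
Numerator = -0.544 − 0.1697 = -0.7137; denominator = 1 − 0.1697 = 0.8303
φ_{22} = -0.7137 / 0.8303 = -0.860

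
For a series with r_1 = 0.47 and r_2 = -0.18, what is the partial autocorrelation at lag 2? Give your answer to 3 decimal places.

-0.515

φ_{22} = (r_2 − r_1²) / (1 − r_1²)
r_1² = (0.47)² = 0.2209
Numerator = -0.18 − 0.2209 = -0.4009; denominator = 1 − 0.2209 = 0.7791
φ_{22} = -0.4009 / 0.7791 = -0.515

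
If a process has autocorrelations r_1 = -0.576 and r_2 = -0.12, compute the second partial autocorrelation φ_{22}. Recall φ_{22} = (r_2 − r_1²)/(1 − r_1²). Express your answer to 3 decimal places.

-0.676

φ_{22} = (r_2 − r_1²) / (1 − r_1²)
r_1² = (-0.576)² = 0.331776
Numerator = -0.12 − 0.3318 = -0.4518; denominator = 1 − 0.3318 = 0.6682
φ_{22} = -0.4518 / 0.6682 = -0.676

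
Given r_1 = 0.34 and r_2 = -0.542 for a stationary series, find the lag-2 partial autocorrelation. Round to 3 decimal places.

φ_{22} = (r_2 − r_1²) / (1 − r_1²)
r_1² = (0.34)² = 0.1156
Numerator = -0.542 − 0.1156 = -0.6576; denominator = 1 − 0.1156 = 0.8844
φ_{22} = -0.6576 / 0.8844 = -0.744

-0.744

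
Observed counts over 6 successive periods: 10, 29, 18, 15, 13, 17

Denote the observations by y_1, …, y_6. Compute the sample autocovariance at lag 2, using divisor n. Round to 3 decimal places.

-5.833

Mean ȳ = (10 + 29 + 18 + 15 + 13 + 17)/6 = 17.0000
Σ_{t=1}^{4}(y_t−ȳ)(y_{t+2}−ȳ) = -35.0000
γ_2 = -35.0000 / 6 = -5.833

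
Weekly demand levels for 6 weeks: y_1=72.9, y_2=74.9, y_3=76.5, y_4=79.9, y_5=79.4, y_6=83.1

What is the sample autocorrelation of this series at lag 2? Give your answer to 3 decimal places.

Mean ȳ = (72.9 + 74.9 + 76.5 + 79.9 + 79.4 + 83.1)/6 = 77.7833
Deviations from mean: -4.8833, -2.8833, -1.2833, 2.1167, 1.6167, 5.3167
Σ(y_t−ȳ)(y_{t+2}−ȳ) = (6.2669) + (-6.1031) + (-2.0747) + (11.2536) = 9.3428
Denominator Σ(y_t−ȳ)² = 69.1683
r_2 = 9.3428 / 69.1683 = 0.135

0.135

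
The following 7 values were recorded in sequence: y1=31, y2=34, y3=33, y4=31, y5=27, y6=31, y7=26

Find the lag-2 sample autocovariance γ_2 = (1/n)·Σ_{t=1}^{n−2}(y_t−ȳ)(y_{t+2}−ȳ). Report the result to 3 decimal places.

Mean ȳ = (31 + 34 + 33 + 31 + 27 + 31 + 26)/7 = 30.4286
Deviations: 0.5714, 3.5714, 2.5714, 0.5714, -3.4286, 0.5714, -4.4286
Σ_{t=1}^{5}(y_t−ȳ)(y_{t+2}−ȳ) = 10.2041
γ_2 = 10.2041 / 7 = 1.458

1.458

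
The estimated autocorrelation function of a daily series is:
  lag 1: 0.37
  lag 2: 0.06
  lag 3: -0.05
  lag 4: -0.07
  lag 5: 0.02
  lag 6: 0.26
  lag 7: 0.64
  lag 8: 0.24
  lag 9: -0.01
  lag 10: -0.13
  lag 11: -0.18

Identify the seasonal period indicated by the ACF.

7

The largest autocorrelation is r_7 = 0.64; the remaining lags stay at or below 0.37. The elevated value at lag 1 (0.37), dropping to 0.06 at lag 2, reflects decaying short-term dependence rather than seasonality.
The dominant spike at lag 7 indicates a seasonal period of 7.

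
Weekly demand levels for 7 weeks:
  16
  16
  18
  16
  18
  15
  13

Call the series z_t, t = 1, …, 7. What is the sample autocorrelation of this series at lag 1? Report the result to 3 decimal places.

Mean z̄ = (16 + 16 + 18 + 16 + 18 + 15 + 13)/7 = 16.0000
Deviations from mean: 0.0000, 0.0000, 2.0000, 0.0000, 2.0000, -1.0000, -3.0000
Numerator Σ_{t=1}^{6}(z_t−z̄)(z_{t+1}−z̄) = 1.0000
Denominator Σ(z_t−z̄)² = 18.0000
r_1 = 1.0000 / 18.0000 = 0.056

0.056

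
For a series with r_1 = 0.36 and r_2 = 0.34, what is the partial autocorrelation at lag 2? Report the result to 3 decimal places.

φ_{22} = (r_2 − r_1²) / (1 − r_1²)
r_1² = (0.36)² = 0.1296
Numerator = 0.34 − 0.1296 = 0.2104; denominator = 1 − 0.1296 = 0.8704
φ_{22} = 0.2104 / 0.8704 = 0.242

0.242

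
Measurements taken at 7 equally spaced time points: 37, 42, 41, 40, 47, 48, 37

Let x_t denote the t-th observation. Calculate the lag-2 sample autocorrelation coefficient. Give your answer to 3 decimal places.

Mean x̄ = (37 + 42 + 41 + 40 + 47 + 48 + 37)/7 = 41.7143
Deviations from mean: -4.7143, 0.2857, -0.7143, -1.7143, 5.2857, 6.2857, -4.7143
Numerator Σ_{t=1}^{5}(x_t−x̄)(x_{t+2}−x̄) = -36.5918
Denominator Σ(x_t−x̄)² = 115.4286
r_2 = -36.5918 / 115.4286 = -0.317

-0.317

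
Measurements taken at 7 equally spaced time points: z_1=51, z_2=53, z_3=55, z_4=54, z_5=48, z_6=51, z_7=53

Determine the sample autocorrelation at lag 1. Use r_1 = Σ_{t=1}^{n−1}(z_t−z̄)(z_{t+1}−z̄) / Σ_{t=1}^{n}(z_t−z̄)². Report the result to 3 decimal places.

Mean z̄ = (51 + 53 + 55 + 54 + 48 + 51 + 53)/7 = 52.1429
Numerator Σ_{t=1}^{6}(z_t−z̄)(z_{t+1}−z̄) = 2.8367
Denominator Σ(z_t−z̄)² = 32.8571
r_1 = 2.8367 / 32.8571 = 0.086

0.086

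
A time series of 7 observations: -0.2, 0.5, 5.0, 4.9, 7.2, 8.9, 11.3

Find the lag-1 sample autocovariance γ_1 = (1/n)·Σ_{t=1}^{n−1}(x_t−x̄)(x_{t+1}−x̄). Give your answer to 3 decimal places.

Mean x̄ = (-0.2 + 0.5 + 5.0 + 4.9 + 7.2 + 8.9 + 11.3)/7 = 5.3714
Deviations: -5.5714, -4.8714, -0.3714, -0.4714, 1.8286, 3.5286, 5.9286
Σ_{t=1}^{6}(x_t−x̄)(x_{t+1}−x̄) = 55.6349
γ_1 = 55.6349 / 7 = 7.948

7.948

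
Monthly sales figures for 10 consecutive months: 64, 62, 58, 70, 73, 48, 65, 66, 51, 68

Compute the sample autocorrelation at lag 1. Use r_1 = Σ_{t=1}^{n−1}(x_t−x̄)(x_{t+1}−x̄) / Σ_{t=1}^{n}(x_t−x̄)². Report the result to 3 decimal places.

-0.408

Mean x̄ = (64 + 62 + 58 + 70 + 73 + 48 + 65 + 66 + 51 + 68)/10 = 62.5000
Numerator Σ_{t=1}^{9}(x_t−x̄)(x_{t+1}−x̄) = -236.7500
Denominator Σ(x_t−x̄)² = 580.5000
r_1 = -236.7500 / 580.5000 = -0.408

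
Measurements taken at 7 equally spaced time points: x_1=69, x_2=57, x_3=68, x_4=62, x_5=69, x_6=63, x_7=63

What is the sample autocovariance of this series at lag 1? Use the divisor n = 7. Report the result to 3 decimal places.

Mean x̄ = (69 + 57 + 68 + 62 + 69 + 63 + 63)/7 = 64.4286
Σ_{t=1}^{6}(x_t−x̄)(x_{t+1}−x̄) = -84.7551
γ_1 = -84.7551 / 7 = -12.108

-12.108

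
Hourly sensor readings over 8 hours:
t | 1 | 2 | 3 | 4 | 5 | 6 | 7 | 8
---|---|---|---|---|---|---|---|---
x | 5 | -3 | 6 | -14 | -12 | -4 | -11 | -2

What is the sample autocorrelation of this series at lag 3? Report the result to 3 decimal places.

Mean x̄ = (5 − 3 + 6 − 14 − 12 − 4 − 11 − 2)/8 = -4.3750
Deviations from mean: 9.3750, 1.3750, 10.3750, -9.6250, -7.6250, 0.3750, -6.6250, 2.3750
Numerator Σ_{t=1}^{5}(x_t−x̄)(x_{t+3}−x̄) = -51.1719
Denominator Σ(x_t−x̄)² = 397.8750
r_3 = -51.1719 / 397.8750 = -0.129

-0.129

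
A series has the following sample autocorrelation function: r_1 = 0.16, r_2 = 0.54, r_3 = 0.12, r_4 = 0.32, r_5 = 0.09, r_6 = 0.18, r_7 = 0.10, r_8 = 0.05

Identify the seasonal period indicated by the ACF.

The largest autocorrelation is r_2 = 0.54, with weaker echoes at lags 4 (0.32) and 6 (0.18); the remaining lags stay at or below 0.16.
The dominant spike at lag 2 indicates a seasonal period of 2.

2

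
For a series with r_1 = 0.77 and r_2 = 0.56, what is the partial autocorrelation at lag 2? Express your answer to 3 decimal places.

φ_{22} = (r_2 − r_1²) / (1 − r_1²)
r_1² = (0.77)² = 0.5929
Numerator = 0.56 − 0.5929 = -0.0329; denominator = 1 − 0.5929 = 0.4071
φ_{22} = -0.0329 / 0.4071 = -0.081

-0.081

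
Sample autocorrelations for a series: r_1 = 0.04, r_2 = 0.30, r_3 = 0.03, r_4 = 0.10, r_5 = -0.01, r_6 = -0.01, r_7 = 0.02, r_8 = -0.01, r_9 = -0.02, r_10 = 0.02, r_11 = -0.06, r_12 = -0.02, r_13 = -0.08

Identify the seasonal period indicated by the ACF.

2

The largest autocorrelation is r_2 = 0.30; the remaining lags stay at or below 0.10.
The dominant spike at lag 2 indicates a seasonal period of 2.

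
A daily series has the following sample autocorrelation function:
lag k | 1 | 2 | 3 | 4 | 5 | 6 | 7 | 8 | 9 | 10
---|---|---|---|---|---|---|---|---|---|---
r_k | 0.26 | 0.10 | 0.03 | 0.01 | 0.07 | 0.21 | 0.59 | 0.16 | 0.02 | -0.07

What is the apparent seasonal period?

The largest autocorrelation is r_7 = 0.59; the remaining lags stay at or below 0.26. The elevated value at lag 1 (0.26), dropping to 0.10 at lag 2, reflects decaying short-term dependence rather than seasonality.
The dominant spike at lag 7 indicates a seasonal period of 7.

7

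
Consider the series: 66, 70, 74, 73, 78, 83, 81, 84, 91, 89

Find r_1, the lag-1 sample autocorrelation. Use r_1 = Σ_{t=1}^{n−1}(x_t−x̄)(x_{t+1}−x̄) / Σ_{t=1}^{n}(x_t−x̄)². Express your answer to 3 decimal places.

Mean x̄ = (66 + 70 + 74 + 73 + 78 + 83 + 81 + 84 + 91 + 89)/10 = 78.9000
Numerator Σ_{t=1}^{9}(x_t−x̄)(x_{t+1}−x̄) = 392.1900
Denominator Σ(x_t−x̄)² = 600.9000
r_1 = 392.1900 / 600.9000 = 0.653

0.653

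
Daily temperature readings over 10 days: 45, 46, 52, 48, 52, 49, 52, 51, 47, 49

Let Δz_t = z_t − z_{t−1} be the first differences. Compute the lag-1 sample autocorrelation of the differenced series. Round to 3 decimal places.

First differences Δz: 1, 6, -4, 4, -3, 3, -1, -4, 2
Mean of differences = 0.4444
Numerator Σ(Δz_t−Δz̄)(Δz_{t+1}−Δz̄) = -62.6420
Denominator Σ(Δz_t−Δz̄)² = 106.2222
r_1(Δz) = -62.6420 / 106.2222 = -0.590

-0.590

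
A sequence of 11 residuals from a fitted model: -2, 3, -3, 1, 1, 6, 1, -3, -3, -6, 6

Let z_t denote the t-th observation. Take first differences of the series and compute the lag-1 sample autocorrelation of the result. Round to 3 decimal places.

-0.305

First differences Δz: 5, -6, 4, 0, 5, -5, -4, 0, -3, 12
Mean of differences = 0.8000
Numerator Σ(Δz_t−Δz̄)(Δz_{t+1}−Δz̄) = -88.4400
Denominator Σ(Δz_t−Δz̄)² = 289.6000
r_1(Δz) = -88.4400 / 289.6000 = -0.305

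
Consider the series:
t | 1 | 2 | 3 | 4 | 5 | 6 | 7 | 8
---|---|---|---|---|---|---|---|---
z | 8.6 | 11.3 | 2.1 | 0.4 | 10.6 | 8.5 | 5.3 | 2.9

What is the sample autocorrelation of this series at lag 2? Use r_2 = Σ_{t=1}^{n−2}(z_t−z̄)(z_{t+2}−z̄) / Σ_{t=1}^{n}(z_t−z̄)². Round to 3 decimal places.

Mean z̄ = (8.6 + 11.3 + 2.1 + 0.4 + 10.6 + 8.5 + 5.3 + 2.9)/8 = 6.2125
Σ(z_t−z̄)(z_{t+2}−z̄) = (-9.8186) + (-29.5711) + (-18.0436) + (-13.2961) + (-4.0036) + (-7.5773) = -82.3103
Denominator Σ(z_t−z̄)² = 118.5688
r_2 = -82.3103 / 118.5688 = -0.694

-0.694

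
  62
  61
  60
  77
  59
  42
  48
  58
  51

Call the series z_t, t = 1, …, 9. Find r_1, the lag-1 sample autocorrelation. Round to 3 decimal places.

0.275

Mean z̄ = (62 + 61 + 60 + 77 + 59 + 42 + 48 + 58 + 51)/9 = 57.5556
Numerator Σ_{t=1}^{8}(z_t−z̄)(z_{t+1}−z̄) = 218.3580
Denominator Σ(z_t−z̄)² = 794.2222
r_1 = 218.3580 / 794.2222 = 0.275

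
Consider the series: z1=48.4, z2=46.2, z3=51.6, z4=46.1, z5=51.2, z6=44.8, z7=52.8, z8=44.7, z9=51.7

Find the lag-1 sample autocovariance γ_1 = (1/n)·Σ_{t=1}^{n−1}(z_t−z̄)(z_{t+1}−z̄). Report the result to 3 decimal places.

Mean z̄ = (48.4 + 46.2 + 51.6 + 46.1 + 51.2 + 44.8 + 52.8 + 44.7 + 51.7)/9 = 48.6111
Σ_{t=1}^{8}(z_t−z̄)(z_{t+1}−z̄) = -74.9990
γ_1 = -74.9990 / 9 = -8.333

-8.333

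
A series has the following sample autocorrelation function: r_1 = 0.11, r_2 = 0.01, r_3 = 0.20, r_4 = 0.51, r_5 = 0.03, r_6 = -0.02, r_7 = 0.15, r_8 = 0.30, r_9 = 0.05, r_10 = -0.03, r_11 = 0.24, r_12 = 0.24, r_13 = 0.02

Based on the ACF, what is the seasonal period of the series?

4

The largest autocorrelation is r_4 = 0.51, with a weaker echo at lag 8 (0.30); the remaining lags stay at or below 0.24.
The dominant spike at lag 4 indicates a seasonal period of 4.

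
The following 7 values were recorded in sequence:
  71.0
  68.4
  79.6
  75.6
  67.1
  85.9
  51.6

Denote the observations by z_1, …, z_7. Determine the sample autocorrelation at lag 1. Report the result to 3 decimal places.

-0.496

Mean z̄ = (71.0 + 68.4 + 79.6 + 75.6 + 67.1 + 85.9 + 51.6)/7 = 71.3143
Σ(z_t−z̄)(z_{t+1}−z̄) = (0.9159) + (-24.1469) + (35.5102) + (-18.0612) + (-61.4684) + (-287.5469) = -354.7973
Denominator Σ(z_t−z̄)² = 714.7686
r_1 = -354.7973 / 714.7686 = -0.496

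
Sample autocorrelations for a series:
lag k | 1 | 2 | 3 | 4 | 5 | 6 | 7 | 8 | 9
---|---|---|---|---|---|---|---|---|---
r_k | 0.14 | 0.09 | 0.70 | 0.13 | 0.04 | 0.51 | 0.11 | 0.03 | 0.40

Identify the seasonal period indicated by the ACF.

The largest autocorrelation is r_3 = 0.70, with weaker echoes at lags 6 (0.51) and 9 (0.40); the remaining lags stay at or below 0.14.
The dominant spike at lag 3 indicates a seasonal period of 3.

3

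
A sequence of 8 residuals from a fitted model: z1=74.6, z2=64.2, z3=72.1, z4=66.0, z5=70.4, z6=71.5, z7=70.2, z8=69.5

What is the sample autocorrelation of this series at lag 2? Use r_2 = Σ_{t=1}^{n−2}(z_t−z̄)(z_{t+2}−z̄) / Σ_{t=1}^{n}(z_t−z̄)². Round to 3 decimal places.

0.347

Mean z̄ = (74.6 + 64.2 + 72.1 + 66.0 + 70.4 + 71.5 + 70.2 + 69.5)/8 = 69.8125
Deviations from mean: 4.7875, -5.6125, 2.2875, -3.8125, 0.5875, 1.6875, 0.3875, -0.3125
Numerator Σ_{t=1}^{6}(z_t−z̄)(z_{t+2}−z̄) = 26.9597
Denominator Σ(z_t−z̄)² = 77.6288
r_2 = 26.9597 / 77.6288 = 0.347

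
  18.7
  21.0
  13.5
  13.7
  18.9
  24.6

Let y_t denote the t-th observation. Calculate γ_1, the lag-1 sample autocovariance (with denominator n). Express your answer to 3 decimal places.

1.970

Mean ȳ = (18.7 + 21.0 + 13.5 + 13.7 + 18.9 + 24.6)/6 = 18.4000
Deviations: 0.3000, 2.6000, -4.9000, -4.7000, 0.5000, 6.2000
Σ_{t=1}^{5}(y_t−ȳ)(y_{t+1}−ȳ) = 11.8200
γ_1 = 11.8200 / 6 = 1.970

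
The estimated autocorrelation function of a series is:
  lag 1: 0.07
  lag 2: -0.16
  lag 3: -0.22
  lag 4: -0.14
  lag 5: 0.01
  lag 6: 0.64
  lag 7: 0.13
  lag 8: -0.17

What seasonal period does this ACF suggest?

6

The largest autocorrelation is r_6 = 0.64; the remaining lags stay at or below 0.13.
The dominant spike at lag 6 indicates a seasonal period of 6.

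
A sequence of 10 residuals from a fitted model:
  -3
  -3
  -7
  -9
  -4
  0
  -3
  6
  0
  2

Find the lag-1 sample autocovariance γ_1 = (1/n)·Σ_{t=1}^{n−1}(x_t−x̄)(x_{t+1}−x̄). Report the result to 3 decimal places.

6.459

Mean x̄ = (-3 − 3 − 7 − 9 − 4 + 0 − 3 + 6 + 0 + 2)/10 = -2.1000
Σ_{t=1}^{9}(x_t−x̄)(x_{t+1}−x̄) = 64.5900
γ_1 = 64.5900 / 10 = 6.459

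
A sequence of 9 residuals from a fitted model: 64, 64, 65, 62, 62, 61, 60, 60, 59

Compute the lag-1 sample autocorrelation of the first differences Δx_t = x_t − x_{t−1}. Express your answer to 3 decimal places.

First differences Δx: 0, 1, -3, 0, -1, -1, 0, -1
Mean of differences = -0.6250
Numerator Σ(Δx_t−Δx̄)(Δx_{t+1}−Δx̄) = -4.8906
Denominator Σ(Δx_t−Δx̄)² = 9.8750
r_1(Δx) = -4.8906 / 9.8750 = -0.495

-0.495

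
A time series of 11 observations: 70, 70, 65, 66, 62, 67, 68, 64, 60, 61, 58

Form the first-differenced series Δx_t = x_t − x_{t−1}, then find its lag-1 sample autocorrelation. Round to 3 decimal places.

-0.327

First differences Δx: 0, -5, 1, -4, 5, 1, -4, -4, 1, -3
Mean of differences = -1.2000
Numerator Σ(Δx_t−Δx̄)(Δx_{t+1}−Δx̄) = -31.2400
Denominator Σ(Δx_t−Δx̄)² = 95.6000
r_1(Δx) = -31.2400 / 95.6000 = -0.327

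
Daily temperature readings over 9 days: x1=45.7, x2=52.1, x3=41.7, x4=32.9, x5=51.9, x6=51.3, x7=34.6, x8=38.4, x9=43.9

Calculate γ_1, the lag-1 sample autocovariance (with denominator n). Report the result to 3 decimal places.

Mean x̄ = (45.7 + 52.1 + 41.7 + 32.9 + 51.9 + 51.3 + 34.6 + 38.4 + 43.9)/9 = 43.6111
Σ_{t=1}^{8}(x_t−x̄)(x_{t+1}−x̄) = -26.9046
γ_1 = -26.9046 / 9 = -2.989

-2.989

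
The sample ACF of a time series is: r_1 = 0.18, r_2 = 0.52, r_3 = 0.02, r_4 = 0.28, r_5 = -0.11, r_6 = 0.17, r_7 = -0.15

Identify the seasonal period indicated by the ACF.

The largest autocorrelation is r_2 = 0.52, with a weaker echo at lag 4 (0.28); the remaining lags stay at or below 0.18.
The dominant spike at lag 2 indicates a seasonal period of 2.

2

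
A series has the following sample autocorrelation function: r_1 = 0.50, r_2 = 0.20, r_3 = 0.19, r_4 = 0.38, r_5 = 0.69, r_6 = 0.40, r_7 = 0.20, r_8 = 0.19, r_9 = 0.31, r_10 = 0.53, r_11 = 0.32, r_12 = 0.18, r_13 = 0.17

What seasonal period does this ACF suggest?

The largest autocorrelation is r_5 = 0.69, with a weaker echo at lag 10 (0.53); the remaining lags stay at or below 0.50. The elevated value at lag 1 (0.50), dropping to 0.20 at lag 2, reflects decaying short-term dependence rather than seasonality.
The dominant spike at lag 5 indicates a seasonal period of 5.

5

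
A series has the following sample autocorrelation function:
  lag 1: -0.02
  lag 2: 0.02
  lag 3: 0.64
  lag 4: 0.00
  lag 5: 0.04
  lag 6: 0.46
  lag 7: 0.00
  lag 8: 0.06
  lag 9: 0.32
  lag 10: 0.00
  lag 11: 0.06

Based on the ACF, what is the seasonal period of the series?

3

The largest autocorrelation is r_3 = 0.64, with weaker echoes at lags 6 (0.46) and 9 (0.32); the remaining lags stay at or below 0.06.
The dominant spike at lag 3 indicates a seasonal period of 3.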